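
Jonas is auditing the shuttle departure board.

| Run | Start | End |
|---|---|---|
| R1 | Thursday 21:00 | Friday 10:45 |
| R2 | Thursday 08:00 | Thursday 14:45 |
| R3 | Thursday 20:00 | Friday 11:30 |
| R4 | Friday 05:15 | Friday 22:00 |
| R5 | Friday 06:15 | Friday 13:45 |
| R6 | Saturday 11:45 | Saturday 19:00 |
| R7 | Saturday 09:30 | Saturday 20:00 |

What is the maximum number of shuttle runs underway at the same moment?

4

Sweep the timeline, counting +1 at each start and −1 at each end (ends before starts at a tie):
Thursday 08:00 start R2 → 1
Thursday 14:45 end R2 → 0
Thursday 20:00 start R3 → 1
Thursday 21:00 start R1 → 2
Friday 05:15 start R4 → 3
Friday 06:15 start R5 → 4
Friday 10:45 end R1 → 3
Friday 11:30 end R3 → 2
Friday 13:45 end R5 → 1
Friday 22:00 end R4 → 0
Saturday 09:30 start R7 → 1
Saturday 11:45 start R6 → 2
Saturday 19:00 end R6 → 1
Saturday 20:00 end R7 → 0
Peak is 4, at Friday 06:15 (R1, R3, R4, R5).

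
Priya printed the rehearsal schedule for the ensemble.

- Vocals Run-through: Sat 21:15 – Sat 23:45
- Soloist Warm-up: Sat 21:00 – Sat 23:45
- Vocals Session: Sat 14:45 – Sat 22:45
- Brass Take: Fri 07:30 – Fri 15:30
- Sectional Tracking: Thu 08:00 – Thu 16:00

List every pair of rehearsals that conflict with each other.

Sorted by start: Sectional Tracking, Brass Take, Vocals Session, Soloist Warm-up, Vocals Run-through.
Brass Take starts after Sectional Tracking ends, so nothing later overlaps Sectional Tracking either.
Vocals Session starts after Brass Take ends, so nothing later overlaps Brass Take either.
Soloist Warm-up starts before Vocals Session ends → Vocals Session and Soloist Warm-up overlap.
Vocals Run-through starts before Vocals Session ends → Vocals Session and Vocals Run-through overlap.
Vocals Run-through starts before Soloist Warm-up ends → Soloist Warm-up and Vocals Run-through overlap.

Soloist Warm-up & Vocals Run-through, Soloist Warm-up & Vocals Session, Vocals Run-through & Vocals Session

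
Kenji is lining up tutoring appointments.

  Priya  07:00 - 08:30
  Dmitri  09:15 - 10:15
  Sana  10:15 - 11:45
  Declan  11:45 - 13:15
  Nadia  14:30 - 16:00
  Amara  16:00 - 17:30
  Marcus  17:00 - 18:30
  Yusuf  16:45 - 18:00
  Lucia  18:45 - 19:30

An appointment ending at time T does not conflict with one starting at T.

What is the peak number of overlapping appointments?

Walk through starts and ends in time order (an end at T is processed before a start at T):
07:00 start Priya → 1
08:30 end Priya → 0
09:15 start Dmitri → 1
10:15 end Dmitri → 0
10:15 start Sana → 1
11:45 end Sana → 0
11:45 start Declan → 1
13:15 end Declan → 0
14:30 start Nadia → 1
16:00 end Nadia → 0
16:00 start Amara → 1
16:45 start Yusuf → 2
17:00 start Marcus → 3
17:30 end Amara → 2
18:00 end Yusuf → 1
18:30 end Marcus → 0
18:45 start Lucia → 1
19:30 end Lucia → 0
Peak is 3, at 17:00 (Amara, Marcus, Yusuf).

3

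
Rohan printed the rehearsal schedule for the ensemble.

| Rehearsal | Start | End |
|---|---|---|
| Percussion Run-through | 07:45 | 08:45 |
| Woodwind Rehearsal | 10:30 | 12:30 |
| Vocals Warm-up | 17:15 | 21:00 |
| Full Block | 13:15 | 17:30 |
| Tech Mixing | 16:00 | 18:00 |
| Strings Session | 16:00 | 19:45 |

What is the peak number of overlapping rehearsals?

4

Sweep the timeline, counting +1 at each start and −1 at each end (ends before starts at a tie):
07:45 start Percussion Run-through → 1
08:45 end Percussion Run-through → 0
10:30 start Woodwind Rehearsal → 1
12:30 end Woodwind Rehearsal → 0
13:15 start Full Block → 1
16:00 start Strings Session → 2
16:00 start Tech Mixing → 3
17:15 start Vocals Warm-up → 4
17:30 end Full Block → 3
18:00 end Tech Mixing → 2
19:45 end Strings Session → 1
21:00 end Vocals Warm-up → 0
Peak is 4, at 17:15 (Full Block, Strings Session, Tech Mixing, Vocals Warm-up).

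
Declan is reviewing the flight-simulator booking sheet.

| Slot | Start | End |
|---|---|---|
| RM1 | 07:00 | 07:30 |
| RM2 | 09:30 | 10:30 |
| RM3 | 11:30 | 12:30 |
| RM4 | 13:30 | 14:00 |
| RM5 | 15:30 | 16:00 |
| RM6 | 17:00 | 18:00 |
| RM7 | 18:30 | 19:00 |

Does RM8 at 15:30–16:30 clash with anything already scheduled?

RM1: ends 07:30 at or before RM8 starts 15:30 → clear.
RM2: ends 10:30 at or before RM8 starts 15:30 → clear.
RM3: ends 12:30 at or before RM8 starts 15:30 → clear.
RM4: ends 14:00 at or before RM8 starts 15:30 → clear.
RM5: starts 15:30 before RM8 ends 16:30, and ends 16:00 after RM8 starts 15:30 → overlap.
RM6: starts 17:00 at or after RM8 ends 16:30 → clear.
RM7: starts 18:30 at or after RM8 ends 16:30 → clear.
RM8 overlaps RM5.

Yes — it overlaps RM5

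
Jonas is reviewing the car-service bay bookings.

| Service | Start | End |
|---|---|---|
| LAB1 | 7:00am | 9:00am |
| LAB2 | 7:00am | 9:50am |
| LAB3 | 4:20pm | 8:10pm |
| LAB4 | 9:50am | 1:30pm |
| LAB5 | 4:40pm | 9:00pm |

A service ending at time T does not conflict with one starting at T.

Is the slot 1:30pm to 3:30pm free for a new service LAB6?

LAB1: ends 9:00am at or before LAB6 starts 1:30pm → clear.
LAB2: ends 9:50am at or before LAB6 starts 1:30pm → clear.
LAB4: ends 1:30pm at or before LAB6 starts 1:30pm → clear.
LAB3: starts 4:20pm at or after LAB6 ends 3:30pm → clear.
LAB5: starts 4:40pm at or after LAB6 ends 3:30pm → clear.

Yes — the slot is free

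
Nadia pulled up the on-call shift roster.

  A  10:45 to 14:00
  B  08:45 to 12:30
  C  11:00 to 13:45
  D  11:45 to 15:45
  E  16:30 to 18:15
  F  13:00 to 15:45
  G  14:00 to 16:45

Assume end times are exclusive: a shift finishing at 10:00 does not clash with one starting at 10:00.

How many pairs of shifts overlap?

12

Sorted by start: B, A, C, D, F, G, E.
A starts before B ends → B and A overlap.
C starts before B ends → B and C overlap.
D starts before B ends → B and D overlap.
F starts after B ends — done with B.
C starts before A ends → A and C overlap.
D starts before A ends → A and D overlap.
F starts before A ends → A and F overlap.
G starts exactly when A ends (back-to-back, no overlap) — done with A.
D starts before C ends → C and D overlap.
F starts before C ends → C and F overlap.
G starts after C ends — done with C.
F starts before D ends → D and F overlap.
G starts before D ends → D and G overlap.
E starts after D ends.
G starts before F ends → F and G overlap.
E starts after F ends.
E starts before G ends → G and E overlap.
Overlapping pairs: A & B, A & C, A & D, A & F, B & C, B & D, C & D, C & F, D & F, D & G, E & G, F & G — 12 in total.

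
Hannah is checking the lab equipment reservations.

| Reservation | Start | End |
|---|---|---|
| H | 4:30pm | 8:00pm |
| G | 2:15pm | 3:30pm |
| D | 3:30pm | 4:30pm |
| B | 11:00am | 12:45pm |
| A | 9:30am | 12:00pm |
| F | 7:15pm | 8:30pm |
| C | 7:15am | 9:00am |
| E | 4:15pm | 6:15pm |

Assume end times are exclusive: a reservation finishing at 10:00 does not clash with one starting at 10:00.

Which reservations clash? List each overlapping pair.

A & B, D & E, E & H, F & H

Sorted by start: C, A, B, G, D, E, H, F.
A starts after C ends — done with C.
B starts before A ends → A and B overlap.
G starts after A ends — done with A.
G starts after B ends — done with B.
D starts exactly when G ends (back-to-back, no overlap) — done with G.
E starts before D ends → D and E overlap.
H starts exactly when D ends (back-to-back, no overlap) — done with D.
H starts before E ends → E and H overlap.
F starts after E ends.
F starts before H ends → H and F overlap.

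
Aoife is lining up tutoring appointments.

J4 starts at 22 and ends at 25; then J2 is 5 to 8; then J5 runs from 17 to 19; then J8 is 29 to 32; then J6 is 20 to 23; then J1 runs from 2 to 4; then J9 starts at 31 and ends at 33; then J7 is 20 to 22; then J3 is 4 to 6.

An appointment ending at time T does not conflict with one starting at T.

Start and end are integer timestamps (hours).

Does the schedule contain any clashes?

Yes

Two intervals overlap when each starts before the other ends.
Sorted by start: J1, J3, J2, J5, J6, J7, J4, J8, J9.
J3 starts exactly when J1 ends (back-to-back, no overlap); J1 is clear from here.
J2 starts before J3 ends → J3 and J2 overlap.
That's a conflict, so the schedule is not conflict-free.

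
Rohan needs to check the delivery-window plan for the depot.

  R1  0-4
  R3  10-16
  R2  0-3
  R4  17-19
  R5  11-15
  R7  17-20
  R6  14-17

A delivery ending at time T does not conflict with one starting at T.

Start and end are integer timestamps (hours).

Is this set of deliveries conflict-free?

No

Two intervals overlap when each starts before the other ends.
Sorted by start: R1, R2, R3, R5, R6, R4, R7.
R2 starts before R1 ends → R1 and R2 overlap.
That's a conflict, so the schedule is not conflict-free.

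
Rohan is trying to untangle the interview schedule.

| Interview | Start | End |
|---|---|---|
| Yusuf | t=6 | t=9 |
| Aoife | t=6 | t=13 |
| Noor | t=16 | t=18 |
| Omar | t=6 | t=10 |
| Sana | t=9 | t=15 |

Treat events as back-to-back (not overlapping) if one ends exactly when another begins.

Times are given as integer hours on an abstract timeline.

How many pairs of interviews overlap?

5

Sorted by start: Omar, Yusuf, Aoife, Sana, Noor.
Yusuf starts before Omar ends → Omar and Yusuf overlap.
Aoife starts before Omar ends → Omar and Aoife overlap.
Sana starts before Omar ends → Omar and Sana overlap.
Noor starts after Omar ends.
Aoife starts before Yusuf ends → Yusuf and Aoife overlap.
Sana starts exactly when Yusuf ends (back-to-back, no overlap); Yusuf is clear from here.
Sana starts before Aoife ends → Aoife and Sana overlap.
Noor starts after Aoife ends.
Noor starts after Sana ends.
Overlapping pairs: Aoife & Omar, Aoife & Sana, Aoife & Yusuf, Omar & Sana, Omar & Yusuf — 5 in total.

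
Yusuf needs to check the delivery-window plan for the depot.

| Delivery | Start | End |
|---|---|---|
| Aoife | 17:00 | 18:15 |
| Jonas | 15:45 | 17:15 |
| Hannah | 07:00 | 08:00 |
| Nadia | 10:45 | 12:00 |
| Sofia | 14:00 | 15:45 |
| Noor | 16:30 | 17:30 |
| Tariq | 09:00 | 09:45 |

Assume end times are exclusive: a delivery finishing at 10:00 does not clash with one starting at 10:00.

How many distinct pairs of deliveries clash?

3

Two intervals overlap when each starts before the other ends.
Sorted by start: Hannah, Tariq, Nadia, Sofia, Jonas, Noor, Aoife.
Tariq starts after Hannah ends; Hannah is clear from here.
Nadia starts after Tariq ends; Tariq is clear from here.
Sofia starts after Nadia ends; Nadia is clear from here.
Jonas starts exactly when Sofia ends (back-to-back, no overlap); Sofia is clear from here.
Noor starts before Jonas ends → Jonas and Noor overlap.
Aoife starts before Jonas ends → Jonas and Aoife overlap.
Aoife starts before Noor ends → Noor and Aoife overlap.
Overlapping pairs: Aoife & Jonas, Aoife & Noor, Jonas & Noor — 3 in total.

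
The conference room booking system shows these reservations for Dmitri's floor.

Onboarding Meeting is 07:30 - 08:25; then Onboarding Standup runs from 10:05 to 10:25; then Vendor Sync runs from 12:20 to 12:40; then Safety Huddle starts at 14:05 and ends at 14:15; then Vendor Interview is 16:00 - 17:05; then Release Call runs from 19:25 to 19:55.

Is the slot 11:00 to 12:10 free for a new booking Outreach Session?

Yes — the slot is free

Onboarding Meeting: ends 08:25 at or before Outreach Session starts 11:00 → clear.
Onboarding Standup: ends 10:25 at or before Outreach Session starts 11:00 → clear.
Vendor Sync: starts 12:20 at or after Outreach Session ends 12:10 → clear.
Safety Huddle: starts 14:05 at or after Outreach Session ends 12:10 → clear.
Vendor Interview: starts 16:00 at or after Outreach Session ends 12:10 → clear.
Release Call: starts 19:25 at or after Outreach Session ends 12:10 → clear.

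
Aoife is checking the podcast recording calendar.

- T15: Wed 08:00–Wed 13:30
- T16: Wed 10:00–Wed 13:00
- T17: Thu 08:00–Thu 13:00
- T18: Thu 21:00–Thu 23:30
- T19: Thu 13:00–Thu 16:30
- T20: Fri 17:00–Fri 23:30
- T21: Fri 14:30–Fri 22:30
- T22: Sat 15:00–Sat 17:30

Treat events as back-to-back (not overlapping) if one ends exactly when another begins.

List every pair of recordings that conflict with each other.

T15 & T16, T20 & T21

Sorted by start: T15, T16, T17, T19, T18, T21, T20, T22.
T16 starts before T15 ends → T15 and T16 overlap.
T17 starts after T15 ends, so T15 has no further overlaps.
T17 starts after T16 ends, so T16 has no further overlaps.
T19 starts exactly when T17 ends (back-to-back, no overlap), so T17 has no further overlaps.
T18 starts after T19 ends, so T19 has no further overlaps.
T21 starts after T18 ends, so T18 has no further overlaps.
T20 starts before T21 ends → T21 and T20 overlap.
T22 starts after T21 ends.
T22 starts after T20 ends.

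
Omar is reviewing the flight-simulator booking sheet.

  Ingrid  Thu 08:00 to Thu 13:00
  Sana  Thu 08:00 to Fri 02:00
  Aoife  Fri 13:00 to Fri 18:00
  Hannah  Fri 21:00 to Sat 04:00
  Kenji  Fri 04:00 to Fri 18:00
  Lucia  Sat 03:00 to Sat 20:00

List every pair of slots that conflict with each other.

Check each pair: they overlap iff neither finishes before the other starts.
Sorted by start: Ingrid, Sana, Kenji, Aoife, Hannah, Lucia.
Sana starts before Ingrid ends → Ingrid and Sana overlap.
Kenji starts after Ingrid ends; Ingrid is clear from here.
Kenji starts after Sana ends; Sana is clear from here.
Aoife starts before Kenji ends → Kenji and Aoife overlap.
Hannah starts after Kenji ends; Kenji is clear from here.
Hannah starts after Aoife ends; Aoife is clear from here.
Lucia starts before Hannah ends → Hannah and Lucia overlap.

Aoife & Kenji, Hannah & Lucia, Ingrid & Sana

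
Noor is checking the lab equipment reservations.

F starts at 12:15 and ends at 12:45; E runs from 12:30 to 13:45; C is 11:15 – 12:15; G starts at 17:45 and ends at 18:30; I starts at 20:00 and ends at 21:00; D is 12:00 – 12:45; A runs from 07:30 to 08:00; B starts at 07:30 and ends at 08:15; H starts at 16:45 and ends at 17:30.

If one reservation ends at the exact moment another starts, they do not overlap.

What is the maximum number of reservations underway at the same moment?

3

Sweep the timeline, counting +1 at each start and −1 at each end (ends before starts at a tie):
07:30 start A → 1
07:30 start B → 2
08:00 end A → 1
08:15 end B → 0
11:15 start C → 1
12:00 start D → 2
12:15 end C → 1
12:15 start F → 2
12:30 start E → 3
12:45 end D → 2
12:45 end F → 1
13:45 end E → 0
16:45 start H → 1
17:30 end H → 0
17:45 start G → 1
18:30 end G → 0
20:00 start I → 1
21:00 end I → 0
Peak is 3, at 12:30 (D, E, F).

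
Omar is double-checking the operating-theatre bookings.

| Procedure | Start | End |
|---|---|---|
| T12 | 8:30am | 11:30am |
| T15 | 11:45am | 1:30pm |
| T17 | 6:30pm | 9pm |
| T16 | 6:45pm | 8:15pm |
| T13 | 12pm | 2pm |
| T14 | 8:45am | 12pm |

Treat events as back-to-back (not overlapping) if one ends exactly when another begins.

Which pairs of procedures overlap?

T12 & T14, T13 & T15, T14 & T15, T16 & T17

Sorted by start: T12, T14, T15, T13, T17, T16.
T14 starts before T12 ends → T12 and T14 overlap.
T15 starts after T12 ends; T12 is clear from here.
T15 starts before T14 ends → T14 and T15 overlap.
T13 starts exactly when T14 ends (back-to-back, no overlap); T14 is clear from here.
T13 starts before T15 ends → T15 and T13 overlap.
T17 starts after T15 ends; T15 is clear from here.
T17 starts after T13 ends; T13 is clear from here.
T16 starts before T17 ends → T17 and T16 overlap.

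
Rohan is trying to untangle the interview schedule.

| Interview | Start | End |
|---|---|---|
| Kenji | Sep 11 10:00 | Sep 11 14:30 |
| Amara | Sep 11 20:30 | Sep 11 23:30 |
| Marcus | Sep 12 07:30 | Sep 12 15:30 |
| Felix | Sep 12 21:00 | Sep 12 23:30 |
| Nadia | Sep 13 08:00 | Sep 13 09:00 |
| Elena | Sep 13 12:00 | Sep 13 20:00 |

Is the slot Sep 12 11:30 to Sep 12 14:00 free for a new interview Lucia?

No — it overlaps Marcus

Kenji: ends Sep 11 14:30 at or before Lucia starts Sep 12 11:30 → clear.
Amara: ends Sep 11 23:30 at or before Lucia starts Sep 12 11:30 → clear.
Marcus: starts Sep 12 07:30 before Lucia ends Sep 12 14:00, and ends Sep 12 15:30 after Lucia starts Sep 12 11:30 → overlap.
Felix: starts Sep 12 21:00 at or after Lucia ends Sep 12 14:00 → clear.
Nadia: starts Sep 13 08:00 at or after Lucia ends Sep 12 14:00 → clear.
Elena: starts Sep 13 12:00 at or after Lucia ends Sep 12 14:00 → clear.
Lucia overlaps Marcus.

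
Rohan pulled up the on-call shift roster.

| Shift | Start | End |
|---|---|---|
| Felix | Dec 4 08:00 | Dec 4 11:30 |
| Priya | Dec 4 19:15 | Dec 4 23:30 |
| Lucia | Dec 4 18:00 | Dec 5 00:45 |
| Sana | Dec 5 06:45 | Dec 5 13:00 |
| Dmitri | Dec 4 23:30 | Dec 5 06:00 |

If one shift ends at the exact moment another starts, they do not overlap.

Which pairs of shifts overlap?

Two intervals overlap when each starts before the other ends.
Sorted by start: Felix, Lucia, Priya, Dmitri, Sana.
Lucia starts after Felix ends, so Felix has no further overlaps.
Priya starts before Lucia ends → Lucia and Priya overlap.
Dmitri starts before Lucia ends → Lucia and Dmitri overlap.
Sana starts after Lucia ends.
Dmitri starts exactly when Priya ends (back-to-back, no overlap), so Priya has no further overlaps.
Sana starts after Dmitri ends.

Dmitri & Lucia, Lucia & Priya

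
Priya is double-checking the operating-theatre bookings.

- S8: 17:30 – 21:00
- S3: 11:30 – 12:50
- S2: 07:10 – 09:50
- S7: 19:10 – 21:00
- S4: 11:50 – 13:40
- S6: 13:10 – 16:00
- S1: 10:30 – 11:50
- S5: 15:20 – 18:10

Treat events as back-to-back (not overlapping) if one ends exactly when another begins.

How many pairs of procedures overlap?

Sorted by start: S2, S1, S3, S4, S6, S5, S8, S7.
S1 starts after S2 ends, so S2 has no further overlaps.
S3 starts before S1 ends → S1 and S3 overlap.
S4 starts exactly when S1 ends (back-to-back, no overlap), so S1 has no further overlaps.
S4 starts before S3 ends → S3 and S4 overlap.
S6 starts after S3 ends, so S3 has no further overlaps.
S6 starts before S4 ends → S4 and S6 overlap.
S5 starts after S4 ends, so S4 has no further overlaps.
S5 starts before S6 ends → S6 and S5 overlap.
S8 starts after S6 ends, so S6 has no further overlaps.
S8 starts before S5 ends → S5 and S8 overlap.
S7 starts after S5 ends.
S7 starts before S8 ends → S8 and S7 overlap.
Overlapping pairs: S1 & S3, S3 & S4, S4 & S6, S5 & S6, S5 & S8, S7 & S8 — 6 in total.

6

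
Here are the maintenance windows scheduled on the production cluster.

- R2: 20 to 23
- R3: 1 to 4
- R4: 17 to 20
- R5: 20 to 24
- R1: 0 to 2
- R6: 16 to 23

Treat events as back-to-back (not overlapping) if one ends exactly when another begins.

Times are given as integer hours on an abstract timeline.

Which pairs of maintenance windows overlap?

Sorted by start: R1, R3, R6, R4, R2, R5.
R3 starts before R1 ends → R1 and R3 overlap.
R6 starts after R1 ends, so nothing later overlaps R1 either.
R6 starts after R3 ends, so nothing later overlaps R3 either.
R4 starts before R6 ends → R6 and R4 overlap.
R2 starts before R6 ends → R6 and R2 overlap.
R5 starts before R6 ends → R6 and R5 overlap.
R2 starts exactly when R4 ends (back-to-back, no overlap), so nothing later overlaps R4 either.
R5 starts before R2 ends → R2 and R5 overlap.

R1 & R3, R2 & R5, R2 & R6, R4 & R6, R5 & R6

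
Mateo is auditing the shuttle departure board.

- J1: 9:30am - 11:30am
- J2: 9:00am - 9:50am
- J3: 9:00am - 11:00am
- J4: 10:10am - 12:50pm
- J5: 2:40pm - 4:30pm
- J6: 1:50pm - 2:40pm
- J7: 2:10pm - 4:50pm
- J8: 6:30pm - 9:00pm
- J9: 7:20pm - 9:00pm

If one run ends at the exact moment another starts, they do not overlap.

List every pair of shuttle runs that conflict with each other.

Two intervals overlap when each starts before the other ends.
Sorted by start: J2, J3, J1, J4, J6, J7, J5, J8, J9.
J3 starts before J2 ends → J2 and J3 overlap.
J1 starts before J2 ends → J2 and J1 overlap.
J4 starts after J2 ends, so J2 has no further overlaps.
J1 starts before J3 ends → J3 and J1 overlap.
J4 starts before J3 ends → J3 and J4 overlap.
J6 starts after J3 ends, so J3 has no further overlaps.
J4 starts before J1 ends → J1 and J4 overlap.
J6 starts after J1 ends, so J1 has no further overlaps.
J6 starts after J4 ends, so J4 has no further overlaps.
J7 starts before J6 ends → J6 and J7 overlap.
J5 starts exactly when J6 ends (back-to-back, no overlap), so J6 has no further overlaps.
J5 starts before J7 ends → J7 and J5 overlap.
J8 starts after J7 ends, so J7 has no further overlaps.
J8 starts after J5 ends, so J5 has no further overlaps.
J9 starts before J8 ends → J8 and J9 overlap.

J1 & J2, J1 & J3, J1 & J4, J2 & J3, J3 & J4, J5 & J7, J6 & J7, J8 & J9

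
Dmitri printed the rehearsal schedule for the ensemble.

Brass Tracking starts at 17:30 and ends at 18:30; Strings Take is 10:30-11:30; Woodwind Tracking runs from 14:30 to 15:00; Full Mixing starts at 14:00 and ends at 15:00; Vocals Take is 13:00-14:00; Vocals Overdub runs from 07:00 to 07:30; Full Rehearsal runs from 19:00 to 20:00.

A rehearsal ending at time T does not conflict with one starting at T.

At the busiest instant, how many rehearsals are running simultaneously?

2

Walk through starts and ends in time order (an end at T is processed before a start at T):
07:00 start Vocals Overdub → 1
07:30 end Vocals Overdub → 0
10:30 start Strings Take → 1
11:30 end Strings Take → 0
13:00 start Vocals Take → 1
14:00 end Vocals Take → 0
14:00 start Full Mixing → 1
14:30 start Woodwind Tracking → 2
15:00 end Full Mixing → 1
15:00 end Woodwind Tracking → 0
17:30 start Brass Tracking → 1
18:30 end Brass Tracking → 0
19:00 start Full Rehearsal → 1
20:00 end Full Rehearsal → 0
Peak is 2, at 14:30 (Full Mixing, Woodwind Tracking).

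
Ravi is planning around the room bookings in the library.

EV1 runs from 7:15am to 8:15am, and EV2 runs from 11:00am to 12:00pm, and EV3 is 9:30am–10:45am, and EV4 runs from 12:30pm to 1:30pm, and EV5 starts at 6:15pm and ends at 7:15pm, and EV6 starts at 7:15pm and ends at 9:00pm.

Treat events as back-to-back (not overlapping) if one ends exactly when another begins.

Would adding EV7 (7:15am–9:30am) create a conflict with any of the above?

Yes — it overlaps EV1

EV1: starts 7:15am before EV7 ends 9:30am, and ends 8:15am after EV7 starts 7:15am → overlap.
EV3: starts 9:30am at or after EV7 ends 9:30am → clear.
EV2: starts 11:00am at or after EV7 ends 9:30am → clear.
EV4: starts 12:30pm at or after EV7 ends 9:30am → clear.
EV5: starts 6:15pm at or after EV7 ends 9:30am → clear.
EV6: starts 7:15pm at or after EV7 ends 9:30am → clear.
EV7 overlaps EV1.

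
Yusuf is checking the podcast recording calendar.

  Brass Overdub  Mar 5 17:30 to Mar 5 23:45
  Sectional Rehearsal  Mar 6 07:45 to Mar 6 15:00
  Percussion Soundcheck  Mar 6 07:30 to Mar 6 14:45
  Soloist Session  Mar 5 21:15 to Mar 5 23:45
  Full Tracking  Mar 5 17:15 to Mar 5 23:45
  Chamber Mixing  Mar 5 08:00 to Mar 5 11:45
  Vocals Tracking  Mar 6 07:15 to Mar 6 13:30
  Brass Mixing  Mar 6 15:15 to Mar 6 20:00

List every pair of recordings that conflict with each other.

Brass Overdub & Full Tracking, Brass Overdub & Soloist Session, Full Tracking & Soloist Session, Percussion Soundcheck & Sectional Rehearsal, Percussion Soundcheck & Vocals Tracking, Sectional Rehearsal & Vocals Tracking

Two intervals overlap when each starts before the other ends.
Sorted by start: Chamber Mixing, Full Tracking, Brass Overdub, Soloist Session, Vocals Tracking, Percussion Soundcheck, Sectional Rehearsal, Brass Mixing.
Full Tracking starts after Chamber Mixing ends; Chamber Mixing is clear from here.
Brass Overdub starts before Full Tracking ends → Full Tracking and Brass Overdub overlap.
Soloist Session starts before Full Tracking ends → Full Tracking and Soloist Session overlap.
Vocals Tracking starts after Full Tracking ends; Full Tracking is clear from here.
Soloist Session starts before Brass Overdub ends → Brass Overdub and Soloist Session overlap.
Vocals Tracking starts after Brass Overdub ends; Brass Overdub is clear from here.
Vocals Tracking starts after Soloist Session ends; Soloist Session is clear from here.
Percussion Soundcheck starts before Vocals Tracking ends → Vocals Tracking and Percussion Soundcheck overlap.
Sectional Rehearsal starts before Vocals Tracking ends → Vocals Tracking and Sectional Rehearsal overlap.
Brass Mixing starts after Vocals Tracking ends.
Sectional Rehearsal starts before Percussion Soundcheck ends → Percussion Soundcheck and Sectional Rehearsal overlap.
Brass Mixing starts after Percussion Soundcheck ends.
Brass Mixing starts after Sectional Rehearsal ends.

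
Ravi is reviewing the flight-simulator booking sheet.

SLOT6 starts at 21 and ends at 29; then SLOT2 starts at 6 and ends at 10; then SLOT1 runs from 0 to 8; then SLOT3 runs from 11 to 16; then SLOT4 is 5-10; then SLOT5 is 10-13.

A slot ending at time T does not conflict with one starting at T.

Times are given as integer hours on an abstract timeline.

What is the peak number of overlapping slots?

Sweep the timeline, counting +1 at each start and −1 at each end (ends before starts at a tie):
0 start SLOT1 → 1
5 start SLOT4 → 2
6 start SLOT2 → 3
8 end SLOT1 → 2
10 end SLOT2 → 1
10 end SLOT4 → 0
10 start SLOT5 → 1
11 start SLOT3 → 2
13 end SLOT5 → 1
16 end SLOT3 → 0
21 start SLOT6 → 1
29 end SLOT6 → 0
Peak is 3, at 6 (SLOT1, SLOT2, SLOT4).

3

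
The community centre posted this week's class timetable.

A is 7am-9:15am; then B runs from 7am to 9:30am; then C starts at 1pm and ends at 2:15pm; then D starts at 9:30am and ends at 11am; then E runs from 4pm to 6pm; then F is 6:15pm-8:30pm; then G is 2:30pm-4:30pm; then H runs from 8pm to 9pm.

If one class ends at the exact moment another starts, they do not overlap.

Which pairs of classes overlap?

Sorted by start: A, B, D, C, G, E, F, H.
B starts before A ends → A and B overlap.
D starts after A ends, so A has no further overlaps.
D starts exactly when B ends (back-to-back, no overlap), so B has no further overlaps.
C starts after D ends, so D has no further overlaps.
G starts after C ends, so C has no further overlaps.
E starts before G ends → G and E overlap.
F starts after G ends, so G has no further overlaps.
F starts after E ends, so E has no further overlaps.
H starts before F ends → F and H overlap.

A & B, E & G, F & H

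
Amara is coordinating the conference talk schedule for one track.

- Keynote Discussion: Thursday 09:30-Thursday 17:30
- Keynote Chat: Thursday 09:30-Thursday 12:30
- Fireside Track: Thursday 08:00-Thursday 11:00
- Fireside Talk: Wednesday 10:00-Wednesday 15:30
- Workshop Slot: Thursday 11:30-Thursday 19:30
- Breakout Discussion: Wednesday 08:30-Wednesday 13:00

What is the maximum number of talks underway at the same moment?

3

Sweep the timeline, counting +1 at each start and −1 at each end (ends before starts at a tie):
Wednesday 08:30 start Breakout Discussion → 1
Wednesday 10:00 start Fireside Talk → 2
Wednesday 13:00 end Breakout Discussion → 1
Wednesday 15:30 end Fireside Talk → 0
Thursday 08:00 start Fireside Track → 1
Thursday 09:30 start Keynote Chat → 2
Thursday 09:30 start Keynote Discussion → 3
Thursday 11:00 end Fireside Track → 2
Thursday 11:30 start Workshop Slot → 3
Thursday 12:30 end Keynote Chat → 2
Thursday 17:30 end Keynote Discussion → 1
Thursday 19:30 end Workshop Slot → 0
Peak is 3, at Thursday 09:30 (Fireside Track, Keynote Chat, Keynote Discussion).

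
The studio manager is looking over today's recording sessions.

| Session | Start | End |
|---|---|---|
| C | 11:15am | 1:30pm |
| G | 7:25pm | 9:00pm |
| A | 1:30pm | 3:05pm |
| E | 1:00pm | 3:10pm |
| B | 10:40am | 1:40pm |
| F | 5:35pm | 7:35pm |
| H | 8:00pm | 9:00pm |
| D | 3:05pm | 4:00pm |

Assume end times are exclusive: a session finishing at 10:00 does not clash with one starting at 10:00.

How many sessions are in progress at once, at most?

3

Walk through starts and ends in time order (an end at T is processed before a start at T):
10:40am start B → 1
11:15am start C → 2
1:00pm start E → 3
1:30pm end C → 2
1:30pm start A → 3
1:40pm end B → 2
3:05pm end A → 1
3:05pm start D → 2
3:10pm end E → 1
4:00pm end D → 0
5:35pm start F → 1
7:25pm start G → 2
7:35pm end F → 1
8:00pm start H → 2
9:00pm end G → 1
9:00pm end H → 0
Peak is 3, at 1:00pm (B, C, E).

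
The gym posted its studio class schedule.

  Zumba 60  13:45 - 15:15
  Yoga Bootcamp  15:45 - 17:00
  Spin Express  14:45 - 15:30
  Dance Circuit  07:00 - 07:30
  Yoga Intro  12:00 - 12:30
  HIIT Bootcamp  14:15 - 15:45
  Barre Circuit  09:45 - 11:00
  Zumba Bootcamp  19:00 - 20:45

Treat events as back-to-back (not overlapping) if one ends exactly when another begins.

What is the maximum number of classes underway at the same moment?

Sort all start/end points and keep a running count:
07:00 start Dance Circuit → 1
07:30 end Dance Circuit → 0
09:45 start Barre Circuit → 1
11:00 end Barre Circuit → 0
12:00 start Yoga Intro → 1
12:30 end Yoga Intro → 0
13:45 start Zumba 60 → 1
14:15 start HIIT Bootcamp → 2
14:45 start Spin Express → 3
15:15 end Zumba 60 → 2
15:30 end Spin Express → 1
15:45 end HIIT Bootcamp → 0
15:45 start Yoga Bootcamp → 1
17:00 end Yoga Bootcamp → 0
19:00 start Zumba Bootcamp → 1
20:45 end Zumba Bootcamp → 0
Peak is 3, at 14:45 (HIIT Bootcamp, Spin Express, Zumba 60).

3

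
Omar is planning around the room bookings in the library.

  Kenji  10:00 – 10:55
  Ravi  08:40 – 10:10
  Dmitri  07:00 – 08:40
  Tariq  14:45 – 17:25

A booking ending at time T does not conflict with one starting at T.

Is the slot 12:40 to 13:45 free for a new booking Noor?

Dmitri: ends 08:40 at or before Noor starts 12:40 → clear.
Ravi: ends 10:10 at or before Noor starts 12:40 → clear.
Kenji: ends 10:55 at or before Noor starts 12:40 → clear.
Tariq: starts 14:45 at or after Noor ends 13:45 → clear.

Yes — the slot is free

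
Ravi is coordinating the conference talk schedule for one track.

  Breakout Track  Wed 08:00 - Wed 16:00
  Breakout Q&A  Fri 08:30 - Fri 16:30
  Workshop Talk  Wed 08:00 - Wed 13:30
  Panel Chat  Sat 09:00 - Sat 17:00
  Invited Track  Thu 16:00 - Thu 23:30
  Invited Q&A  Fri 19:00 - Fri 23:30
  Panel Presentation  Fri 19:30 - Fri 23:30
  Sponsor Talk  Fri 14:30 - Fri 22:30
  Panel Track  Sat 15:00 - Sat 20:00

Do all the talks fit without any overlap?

No

Sorted by start: Workshop Talk, Breakout Track, Invited Track, Breakout Q&A, Sponsor Talk, Invited Q&A, Panel Presentation, Panel Chat, Panel Track.
Breakout Track starts before Workshop Talk ends → Workshop Talk and Breakout Track overlap.
That's a conflict, so the schedule is not conflict-free.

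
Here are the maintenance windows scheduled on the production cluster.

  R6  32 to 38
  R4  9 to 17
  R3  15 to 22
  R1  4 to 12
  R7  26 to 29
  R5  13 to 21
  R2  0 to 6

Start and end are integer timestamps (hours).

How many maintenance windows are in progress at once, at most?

3

Walk through starts and ends in time order (an end at T is processed before a start at T):
0 start R2 → 1
4 start R1 → 2
6 end R2 → 1
9 start R4 → 2
12 end R1 → 1
13 start R5 → 2
15 start R3 → 3
17 end R4 → 2
21 end R5 → 1
22 end R3 → 0
26 start R7 → 1
29 end R7 → 0
32 start R6 → 1
38 end R6 → 0
Peak is 3, at 15 (R3, R4, R5).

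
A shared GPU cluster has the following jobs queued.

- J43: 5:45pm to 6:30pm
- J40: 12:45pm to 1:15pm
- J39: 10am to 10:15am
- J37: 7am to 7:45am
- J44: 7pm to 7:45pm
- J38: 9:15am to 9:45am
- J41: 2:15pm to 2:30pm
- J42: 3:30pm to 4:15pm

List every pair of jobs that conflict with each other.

Sorted by start: J37, J38, J39, J40, J41, J42, J43, J44.
J38 starts after J37 ends — done with J37.
J39 starts after J38 ends — done with J38.
J40 starts after J39 ends — done with J39.
J41 starts after J40 ends — done with J40.
J42 starts after J41 ends — done with J41.
J43 starts after J42 ends — done with J42.
J44 starts after J43 ends.

no conflicts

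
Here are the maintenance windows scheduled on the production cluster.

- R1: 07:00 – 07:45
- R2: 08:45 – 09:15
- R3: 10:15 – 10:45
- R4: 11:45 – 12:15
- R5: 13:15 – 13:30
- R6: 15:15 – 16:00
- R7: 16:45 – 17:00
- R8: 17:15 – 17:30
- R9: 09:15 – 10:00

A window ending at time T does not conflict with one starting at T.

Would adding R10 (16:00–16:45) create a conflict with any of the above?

No — it doesn't clash with anything

R1: ends 07:45 at or before R10 starts 16:00 → clear.
R2: ends 09:15 at or before R10 starts 16:00 → clear.
R9: ends 10:00 at or before R10 starts 16:00 → clear.
R3: ends 10:45 at or before R10 starts 16:00 → clear.
R4: ends 12:15 at or before R10 starts 16:00 → clear.
R5: ends 13:30 at or before R10 starts 16:00 → clear.
R6: ends 16:00 at or before R10 starts 16:00 → clear.
R7: starts 16:45 at or after R10 ends 16:45 → clear.
R8: starts 17:15 at or after R10 ends 16:45 → clear.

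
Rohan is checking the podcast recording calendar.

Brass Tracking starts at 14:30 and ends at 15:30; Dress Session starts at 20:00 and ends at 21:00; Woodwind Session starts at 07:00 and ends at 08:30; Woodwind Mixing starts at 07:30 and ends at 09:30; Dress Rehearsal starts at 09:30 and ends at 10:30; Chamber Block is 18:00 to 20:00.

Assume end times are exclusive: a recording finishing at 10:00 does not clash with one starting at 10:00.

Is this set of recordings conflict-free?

Sorted by start: Woodwind Session, Woodwind Mixing, Dress Rehearsal, Brass Tracking, Chamber Block, Dress Session.
Woodwind Mixing starts before Woodwind Session ends → Woodwind Session and Woodwind Mixing overlap.
That's a conflict, so the schedule is not conflict-free.

No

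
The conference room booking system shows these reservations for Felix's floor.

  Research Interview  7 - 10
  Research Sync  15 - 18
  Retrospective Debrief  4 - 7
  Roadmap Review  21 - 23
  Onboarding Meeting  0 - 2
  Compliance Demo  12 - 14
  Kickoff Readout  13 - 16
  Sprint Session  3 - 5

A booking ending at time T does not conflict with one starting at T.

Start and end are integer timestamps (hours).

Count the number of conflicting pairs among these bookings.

3

Check each pair: they overlap iff neither finishes before the other starts.
Sorted by start: Onboarding Meeting, Sprint Session, Retrospective Debrief, Research Interview, Compliance Demo, Kickoff Readout, Research Sync, Roadmap Review.
Sprint Session starts after Onboarding Meeting ends, so Onboarding Meeting has no further overlaps.
Retrospective Debrief starts before Sprint Session ends → Sprint Session and Retrospective Debrief overlap.
Research Interview starts after Sprint Session ends, so Sprint Session has no further overlaps.
Research Interview starts exactly when Retrospective Debrief ends (back-to-back, no overlap), so Retrospective Debrief has no further overlaps.
Compliance Demo starts after Research Interview ends, so Research Interview has no further overlaps.
Kickoff Readout starts before Compliance Demo ends → Compliance Demo and Kickoff Readout overlap.
Research Sync starts after Compliance Demo ends, so Compliance Demo has no further overlaps.
Research Sync starts before Kickoff Readout ends → Kickoff Readout and Research Sync overlap.
Roadmap Review starts after Kickoff Readout ends.
Roadmap Review starts after Research Sync ends.
Overlapping pairs: Compliance Demo & Kickoff Readout, Kickoff Readout & Research Sync, Retrospective Debrief & Sprint Session — 3 in total.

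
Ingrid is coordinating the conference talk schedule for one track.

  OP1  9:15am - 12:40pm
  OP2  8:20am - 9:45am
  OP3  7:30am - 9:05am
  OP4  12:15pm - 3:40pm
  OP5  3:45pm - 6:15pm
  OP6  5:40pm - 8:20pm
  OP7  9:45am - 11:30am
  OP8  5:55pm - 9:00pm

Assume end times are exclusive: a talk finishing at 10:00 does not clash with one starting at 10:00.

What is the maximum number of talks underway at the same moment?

Walk through starts and ends in time order (an end at T is processed before a start at T):
7:30am start OP3 → 1
8:20am start OP2 → 2
9:05am end OP3 → 1
9:15am start OP1 → 2
9:45am end OP2 → 1
9:45am start OP7 → 2
11:30am end OP7 → 1
12:15pm start OP4 → 2
12:40pm end OP1 → 1
3:40pm end OP4 → 0
3:45pm start OP5 → 1
5:40pm start OP6 → 2
5:55pm start OP8 → 3
6:15pm end OP5 → 2
8:20pm end OP6 → 1
9:00pm end OP8 → 0
Peak is 3, at 5:55pm (OP5, OP6, OP8).

3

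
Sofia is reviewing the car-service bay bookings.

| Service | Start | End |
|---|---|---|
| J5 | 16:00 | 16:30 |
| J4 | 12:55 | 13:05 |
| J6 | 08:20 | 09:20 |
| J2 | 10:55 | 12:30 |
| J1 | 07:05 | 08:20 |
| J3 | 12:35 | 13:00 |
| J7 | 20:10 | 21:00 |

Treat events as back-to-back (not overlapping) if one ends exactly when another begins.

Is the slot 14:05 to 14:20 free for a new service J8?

Yes — the slot is free

J1: ends 08:20 at or before J8 starts 14:05 → clear.
J6: ends 09:20 at or before J8 starts 14:05 → clear.
J2: ends 12:30 at or before J8 starts 14:05 → clear.
J3: ends 13:00 at or before J8 starts 14:05 → clear.
J4: ends 13:05 at or before J8 starts 14:05 → clear.
J5: starts 16:00 at or after J8 ends 14:20 → clear.
J7: starts 20:10 at or after J8 ends 14:20 → clear.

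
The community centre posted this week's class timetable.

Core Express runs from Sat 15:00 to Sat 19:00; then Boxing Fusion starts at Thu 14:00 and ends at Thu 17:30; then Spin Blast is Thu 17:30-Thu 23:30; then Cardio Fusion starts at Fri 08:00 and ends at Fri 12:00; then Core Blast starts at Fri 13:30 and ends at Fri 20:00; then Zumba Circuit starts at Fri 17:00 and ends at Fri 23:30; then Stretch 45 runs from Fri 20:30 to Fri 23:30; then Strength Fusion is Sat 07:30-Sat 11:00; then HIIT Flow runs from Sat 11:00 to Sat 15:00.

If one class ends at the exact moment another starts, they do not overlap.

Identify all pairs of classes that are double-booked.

Sorted by start: Boxing Fusion, Spin Blast, Cardio Fusion, Core Blast, Zumba Circuit, Stretch 45, Strength Fusion, HIIT Flow, Core Express.
Spin Blast starts exactly when Boxing Fusion ends (back-to-back, no overlap) — done with Boxing Fusion.
Cardio Fusion starts after Spin Blast ends — done with Spin Blast.
Core Blast starts after Cardio Fusion ends — done with Cardio Fusion.
Zumba Circuit starts before Core Blast ends → Core Blast and Zumba Circuit overlap.
Stretch 45 starts after Core Blast ends — done with Core Blast.
Stretch 45 starts before Zumba Circuit ends → Zumba Circuit and Stretch 45 overlap.
Strength Fusion starts after Zumba Circuit ends — done with Zumba Circuit.
Strength Fusion starts after Stretch 45 ends — done with Stretch 45.
HIIT Flow starts exactly when Strength Fusion ends (back-to-back, no overlap) — done with Strength Fusion.
Core Express starts exactly when HIIT Flow ends (back-to-back, no overlap).

Core Blast & Zumba Circuit, Stretch 45 & Zumba Circuit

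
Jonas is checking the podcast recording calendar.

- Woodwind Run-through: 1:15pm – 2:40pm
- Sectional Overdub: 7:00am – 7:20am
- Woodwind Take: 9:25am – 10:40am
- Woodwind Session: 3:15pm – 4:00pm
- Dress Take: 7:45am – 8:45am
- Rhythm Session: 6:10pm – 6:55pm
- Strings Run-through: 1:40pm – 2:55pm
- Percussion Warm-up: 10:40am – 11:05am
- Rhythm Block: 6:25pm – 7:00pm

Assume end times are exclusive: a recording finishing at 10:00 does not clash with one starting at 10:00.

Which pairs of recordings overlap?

Rhythm Block & Rhythm Session, Strings Run-through & Woodwind Run-through

Check each pair: they overlap iff neither finishes before the other starts.
Sorted by start: Sectional Overdub, Dress Take, Woodwind Take, Percussion Warm-up, Woodwind Run-through, Strings Run-through, Woodwind Session, Rhythm Session, Rhythm Block.
Dress Take starts after Sectional Overdub ends; Sectional Overdub is clear from here.
Woodwind Take starts after Dress Take ends; Dress Take is clear from here.
Percussion Warm-up starts exactly when Woodwind Take ends (back-to-back, no overlap); Woodwind Take is clear from here.
Woodwind Run-through starts after Percussion Warm-up ends; Percussion Warm-up is clear from here.
Strings Run-through starts before Woodwind Run-through ends → Woodwind Run-through and Strings Run-through overlap.
Woodwind Session starts after Woodwind Run-through ends; Woodwind Run-through is clear from here.
Woodwind Session starts after Strings Run-through ends; Strings Run-through is clear from here.
Rhythm Session starts after Woodwind Session ends; Woodwind Session is clear from here.
Rhythm Block starts before Rhythm Session ends → Rhythm Session and Rhythm Block overlap.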